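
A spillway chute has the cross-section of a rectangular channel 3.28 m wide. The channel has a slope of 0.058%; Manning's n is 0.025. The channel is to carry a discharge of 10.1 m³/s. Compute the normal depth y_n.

y_n = 3.06 m

Manning's equation rearranged: A R^(2/3) = nQ / (1·√S) = 0.025 × 10.1 / (√0.00058) = 10.48.
Trying y = 3.79 m: A R^(2/3) = 13.6 — too large.
Trying y = 3.06 m: A R^(2/3) = 10.49 — ≈ 10.48.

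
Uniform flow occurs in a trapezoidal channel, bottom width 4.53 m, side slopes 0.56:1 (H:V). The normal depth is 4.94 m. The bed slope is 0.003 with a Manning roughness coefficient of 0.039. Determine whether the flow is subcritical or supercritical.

With bottom width b = 4.53 m and side slope z = 0.56: A = (b + zy)y = (4.53 + 0.56×4.94)×4.94 = 36.04 m²; P = b + 2y√(1+z²) = 4.53 + 2×4.94×1.146 = 15.85 m.
Hydraulic radius R = A/P = 36.04/15.85 = 2.274 m.
V = (1/n) R^(2/3) √S = (1/0.039) × 2.274^(2/3) × √0.003 = 2.428 m/s. Hydraulic depth D_h = A/T = 36.04/10.06 = 3.582 m.
Froude number Fr = V/√(g·D_h) = 2.428/√(9.81×3.582) = 0.41, which is less than 1, so the flow is subcritical.

subcritical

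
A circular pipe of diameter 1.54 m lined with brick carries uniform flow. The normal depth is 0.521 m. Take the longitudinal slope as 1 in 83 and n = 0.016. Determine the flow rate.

For a circular section of diameter D = 1.54 m at depth y = 0.521 m, the central angle is θ = 2 arccos(1 − 2y/D) = 2.483 rad. Then A = (D²/8)(θ − sin θ) = 0.5547 m² and P = Dθ/2 = 1.912 m.
Hydraulic radius R = A/P = 0.5547/1.912 = 0.2901 m.
Manning's equation: Q = (1/n) A R^(2/3) S^(1/2) = (1/0.016) × 0.5547 × 0.2901^(2/3) × 0.01205^(1/2) = 1.67 m³/s.

Q = 1.67 m³/s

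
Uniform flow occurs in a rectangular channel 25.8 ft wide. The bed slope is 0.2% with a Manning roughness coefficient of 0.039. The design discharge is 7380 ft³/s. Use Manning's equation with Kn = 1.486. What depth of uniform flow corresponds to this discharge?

Manning's equation rearranged: A R^(2/3) = nQ / (1.486·√S) = 0.039 × 7380 / (1.486 × √0.002) = 4331.
At y = 43.7 ft: A R^(2/3) = 5219 — over.
At y = 30.2 ft: A R^(2/3) = 3381 — short.
At y = 37.2 ft: A R^(2/3) = 4329 — close enough.

y_n = 37.2 ft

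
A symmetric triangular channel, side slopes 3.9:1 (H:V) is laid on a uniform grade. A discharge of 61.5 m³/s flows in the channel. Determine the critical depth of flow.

At critical depth, Q² T / (g A³) = 1, i.e. A³/T = Q²/g = 61.5²/9.81 = 385.6.
At y = 1.85 m: A³/T = 164.8 — short.
At y = 2.63 m: A³/T = 956.9 — over.
At y = 2.19 m: A³/T = 383.1 — close enough.

y_c = 2.19 m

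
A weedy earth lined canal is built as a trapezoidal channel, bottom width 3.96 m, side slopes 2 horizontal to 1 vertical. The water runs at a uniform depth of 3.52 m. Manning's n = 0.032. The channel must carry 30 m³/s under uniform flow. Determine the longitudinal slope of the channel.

With bottom width b = 3.96 m and side slope z = 2: A = (b + zy)y = (3.96 + 2×3.52)×3.52 = 38.72 m²; P = b + 2y√(1+z²) = 3.96 + 2×3.52×2.236 = 19.7 m.
Hydraulic radius R = A/P = 38.72/19.7 = 1.965 m.
From Manning's equation, S = [nQ / (1 A R^(2/3))]² = [0.032 × 30 / (1 × 38.72 × 1.965^(2/3))]² = 0.00025.

S = 0.00025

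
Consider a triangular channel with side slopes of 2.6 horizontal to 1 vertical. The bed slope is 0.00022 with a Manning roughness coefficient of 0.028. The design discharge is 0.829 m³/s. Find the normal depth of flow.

Manning's equation rearranged: A R^(2/3) = nQ / (1·√S) = 0.028 × 0.829 / (√0.00022) = 1.565.
Try y = 0.79 m: A R^(2/3) = 0.8343 — low.
Try y = 1.14 m: A R^(2/3) = 2.219 — high.
Try y = 1 m: A R^(2/3) = 1.564 — close enough.

y_n = 1 m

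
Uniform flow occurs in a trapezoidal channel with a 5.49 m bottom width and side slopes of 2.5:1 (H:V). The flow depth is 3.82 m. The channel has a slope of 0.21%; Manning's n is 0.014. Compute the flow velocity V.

V = 5.54 m/s

With bottom width b = 5.49 m and side slope z = 2.5: A = (b + zy)y = (5.49 + 2.5×3.82)×3.82 = 57.45 m²; P = b + 2y√(1+z²) = 5.49 + 2×3.82×2.693 = 26.06 m.
Hydraulic radius R = A/P = 57.45/26.06 = 2.205 m.
From Manning's equation, V = (1/n) R^(2/3) S^(1/2) = (1/0.014) × 2.205^(2/3) × 0.0021^(1/2) = 5.54 m/s.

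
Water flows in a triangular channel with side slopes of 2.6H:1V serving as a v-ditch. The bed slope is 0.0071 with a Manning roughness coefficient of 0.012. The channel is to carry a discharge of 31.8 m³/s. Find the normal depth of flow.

y_n = 1.49 m

Manning's equation rearranged: A R^(2/3) = nQ / (1·√S) = 0.012 × 31.8 / (√0.0071) = 4.529.
At y = 1.66 m: A R^(2/3) = 6.043 — over.
At y = 1.15 m: A R^(2/3) = 2.271 — short.
At y = 1.49 m: A R^(2/3) = 4.53 — close enough.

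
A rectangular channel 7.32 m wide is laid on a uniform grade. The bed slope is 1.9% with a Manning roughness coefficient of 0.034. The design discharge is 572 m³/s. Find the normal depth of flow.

y_n = 9.99 m

Manning's equation rearranged: A R^(2/3) = nQ / (1·√S) = 0.034 × 572 / (√0.019) = 141.1.
At y = 11.1 m: A R^(2/3) = 159.6 — high.
At y = 7.56 m: A R^(2/3) = 101 — low.
At y = 9.99 m: A R^(2/3) = 141 — close enough.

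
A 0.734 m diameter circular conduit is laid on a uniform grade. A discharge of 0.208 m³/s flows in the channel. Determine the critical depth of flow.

At critical depth, Q² T / (g A³) = 1, i.e. A³/T = Q²/g = 0.208²/9.81 = 0.00441.
Trying y = 0.332 m: A³/T = 0.008795 — high.
Trying y = 0.277 m: A³/T = 0.004389 — ≈ 0.00441.

y_c = 0.277 m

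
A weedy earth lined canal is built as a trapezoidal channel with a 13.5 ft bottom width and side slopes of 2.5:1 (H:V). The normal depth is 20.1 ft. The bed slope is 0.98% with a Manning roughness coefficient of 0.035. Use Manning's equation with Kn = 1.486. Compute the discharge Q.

With bottom width b = 13.5 ft and side slope z = 2.5: A = (b + zy)y = (13.5 + 2.5×20.1)×20.1 = 1281 ft²; P = b + 2y√(1+z²) = 13.5 + 2×20.1×2.693 = 121.7 ft.
Hydraulic radius R = A/P = 1281/121.7 = 10.53 ft.
Manning's equation: Q = (1.486/n) A R^(2/3) S^(1/2) = (1.486/0.035) × 1281 × 10.53^(2/3) × 0.0098^(1/2) = 25900 ft³/s.

Q = 25900 ft³/s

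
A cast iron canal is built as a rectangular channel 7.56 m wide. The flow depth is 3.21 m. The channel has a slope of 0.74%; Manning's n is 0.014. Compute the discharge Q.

Q = 215 m³/s

Flow area A = b·y = 7.56 × 3.21 = 24.27 m². Wetted perimeter P = b + 2y = 7.56 + 2×3.21 = 13.98 m.
Hydraulic radius R = A/P = 24.27/13.98 = 1.736 m.
Manning's equation: Q = (1/n) A R^(2/3) S^(1/2) = (1/0.014) × 24.27 × 1.736^(2/3) × 0.0074^(1/2) = 215 m³/s.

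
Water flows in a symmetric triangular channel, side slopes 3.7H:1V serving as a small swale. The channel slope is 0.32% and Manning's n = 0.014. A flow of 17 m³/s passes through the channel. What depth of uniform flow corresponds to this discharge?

Manning's equation rearranged: A R^(2/3) = nQ / (1·√S) = 0.014 × 17 / (√0.0032) = 4.207.
Try y = 1.56 m: A R^(2/3) = 7.453 — over.
Try y = 1.26 m: A R^(2/3) = 4.217 — matches.

y_n = 1.26 m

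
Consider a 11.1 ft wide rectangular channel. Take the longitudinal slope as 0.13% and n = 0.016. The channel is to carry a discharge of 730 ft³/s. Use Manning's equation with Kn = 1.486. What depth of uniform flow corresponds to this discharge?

y_n = 8.7 ft

Manning's equation rearranged: A R^(2/3) = nQ / (1.486·√S) = 0.016 × 730 / (1.486 × √0.0013) = 218.
At y = 6.18 ft: A R^(2/3) = 140.3 — too small.
At y = 8.7 ft: A R^(2/3) = 217.9 — matches.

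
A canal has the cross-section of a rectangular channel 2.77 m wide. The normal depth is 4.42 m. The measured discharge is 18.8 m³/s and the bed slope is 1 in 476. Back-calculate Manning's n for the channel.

n = 0.0309

Flow area A = b·y = 2.77 × 4.42 = 12.24 m². Wetted perimeter P = b + 2y = 2.77 + 2×4.42 = 11.61 m.
Hydraulic radius R = A/P = 12.24/11.61 = 1.055 m.
Rearranging Manning's equation: n = (1/Q) A R^(2/3) S^(1/2) = (1/18.8) × 12.24 × 1.055^(2/3) × √0.002101 = 0.0309.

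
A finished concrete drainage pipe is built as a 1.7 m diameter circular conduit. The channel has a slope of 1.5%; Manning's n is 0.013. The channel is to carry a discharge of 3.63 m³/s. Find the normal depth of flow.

Manning's equation rearranged: A R^(2/3) = nQ / (1·√S) = 0.013 × 3.63 / (√0.015) = 0.3853.
Try y = 0.502 m: A R^(2/3) = 0.2437 — too small.
Try y = 0.709 m: A R^(2/3) = 0.4665 — too large.
Try y = 0.639 m: A R^(2/3) = 0.3856 — close enough.

y_n = 0.639 m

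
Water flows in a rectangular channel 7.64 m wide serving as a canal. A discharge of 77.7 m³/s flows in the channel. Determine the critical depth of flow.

y_c = 2.19 m

For a rectangular channel, critical depth y_c = (q²/g)^(1/3) where q = Q/b = 77.7/7.64 = 10.17 m²/s.
So y_c = (10.17²/9.81)^(1/3) = 2.19 m.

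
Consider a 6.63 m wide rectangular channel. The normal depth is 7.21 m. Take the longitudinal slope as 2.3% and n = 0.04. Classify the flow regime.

subcritical

Flow area A = b·y = 6.63 × 7.21 = 47.8 m². Wetted perimeter P = b + 2y = 6.63 + 2×7.21 = 21.05 m.
Hydraulic radius R = A/P = 47.8/21.05 = 2.271 m.
V = (1/n) R^(2/3) √S = (1/0.04) × 2.271^(2/3) × √0.023 = 6.55 m/s. Hydraulic depth D_h = A/T = 47.8/6.63 = 7.21 m.
Froude number Fr = V/√(g·D_h) = 6.55/√(9.81×7.21) = 0.779, which is less than 1, so the flow is subcritical.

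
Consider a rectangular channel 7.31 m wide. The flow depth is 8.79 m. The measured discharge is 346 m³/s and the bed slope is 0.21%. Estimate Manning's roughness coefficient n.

Flow area A = b·y = 7.31 × 8.79 = 64.25 m². Wetted perimeter P = b + 2y = 7.31 + 2×8.79 = 24.89 m.
Hydraulic radius R = A/P = 64.25/24.89 = 2.582 m.
Rearranging Manning's equation: n = (1/Q) A R^(2/3) S^(1/2) = (1/346) × 64.25 × 2.582^(2/3) × √0.0021 = 0.016.

n = 0.016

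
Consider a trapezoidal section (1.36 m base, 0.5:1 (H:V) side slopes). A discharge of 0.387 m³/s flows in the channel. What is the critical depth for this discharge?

At critical depth, Q² T / (g A³) = 1, i.e. A³/T = Q²/g = 0.387²/9.81 = 0.01527.
Try y = 0.152 m: A³/T = 0.006878 — short.
Try y = 0.197 m: A³/T = 0.01523 — matches.

y_c = 0.197 m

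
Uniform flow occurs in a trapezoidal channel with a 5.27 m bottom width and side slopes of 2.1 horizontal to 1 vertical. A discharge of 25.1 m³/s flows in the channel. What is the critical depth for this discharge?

At critical depth, Q² T / (g A³) = 1, i.e. A³/T = Q²/g = 25.1²/9.81 = 64.22.
At y = 1 m: A³/T = 42.27 — too small.
At y = 1.29 m: A³/T = 102 — too large.
At y = 1.13 m: A³/T = 64.32 — matches.

y_c = 1.13 m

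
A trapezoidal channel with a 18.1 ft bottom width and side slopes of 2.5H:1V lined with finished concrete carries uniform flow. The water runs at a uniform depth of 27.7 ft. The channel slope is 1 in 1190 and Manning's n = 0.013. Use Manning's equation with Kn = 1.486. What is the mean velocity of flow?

With bottom width b = 18.1 ft and side slope z = 2.5: A = (b + zy)y = (18.1 + 2.5×27.7)×27.7 = 2420 ft²; P = b + 2y√(1+z²) = 18.1 + 2×27.7×2.693 = 167.3 ft.
Hydraulic radius R = A/P = 2420/167.3 = 14.47 ft.
From Manning's equation, V = (1.486/n) R^(2/3) S^(1/2) = (1.486/0.013) × 14.47^(2/3) × 0.0008403^(1/2) = 19.7 ft/s.

V = 19.7 ft/s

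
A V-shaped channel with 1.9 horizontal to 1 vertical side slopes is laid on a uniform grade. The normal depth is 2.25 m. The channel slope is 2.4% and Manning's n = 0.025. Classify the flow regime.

For a triangular section with side slope z = 1.9: A = zy² = 1.9×2.25² = 9.619 m²; P = 2y√(1+z²) = 2×2.25×2.147 = 9.662 m.
Hydraulic radius R = A/P = 9.619/9.662 = 0.9955 m.
V = (1/n) R^(2/3) √S = (1/0.025) × 0.9955^(2/3) × √0.024 = 6.178 m/s. Hydraulic depth D_h = A/T = 9.619/8.55 = 1.125 m.
Froude number Fr = V/√(g·D_h) = 6.178/√(9.81×1.125) = 1.86, which is greater than 1, so the flow is supercritical.

supercritical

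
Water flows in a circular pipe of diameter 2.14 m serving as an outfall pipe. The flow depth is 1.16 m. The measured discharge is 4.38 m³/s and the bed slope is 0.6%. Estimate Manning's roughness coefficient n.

For a circular section of diameter D = 2.14 m at depth y = 1.16 m, the central angle is θ = 2 arccos(1 − 2y/D) = 3.31 rad. Then A = (D²/8)(θ − sin θ) = 1.991 m² and P = Dθ/2 = 3.542 m.
Hydraulic radius R = A/P = 1.991/3.542 = 0.5621 m.
Rearranging Manning's equation: n = (1/Q) A R^(2/3) S^(1/2) = (1/4.38) × 1.991 × 0.5621^(2/3) × √0.006 = 0.024.

n = 0.024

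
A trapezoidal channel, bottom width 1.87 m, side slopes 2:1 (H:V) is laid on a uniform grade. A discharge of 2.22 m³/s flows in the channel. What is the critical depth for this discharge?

y_c = 0.444 m

At critical depth, Q² T / (g A³) = 1, i.e. A³/T = Q²/g = 2.22²/9.81 = 0.5024.
Try y = 0.341 m: A³/T = 0.2038 — too small.
Try y = 0.528 m: A³/T = 0.926 — too large.
Try y = 0.444 m: A³/T = 0.5036 — close enough.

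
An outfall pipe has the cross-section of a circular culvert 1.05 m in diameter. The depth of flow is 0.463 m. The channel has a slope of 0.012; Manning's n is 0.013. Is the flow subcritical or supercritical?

For a circular section of diameter D = 1.05 m at depth y = 0.463 m, the central angle is θ = 2 arccos(1 − 2y/D) = 2.905 rad. Then A = (D²/8)(θ − sin θ) = 0.368 m² and P = Dθ/2 = 1.525 m.
Hydraulic radius R = A/P = 0.368/1.525 = 0.2413 m.
V = (1/n) R^(2/3) √S = (1/0.013) × 0.2413^(2/3) × √0.012 = 3.266 m/s. Hydraulic depth D_h = A/T = 0.368/1.043 = 0.3529 m.
Froude number Fr = V/√(g·D_h) = 3.266/√(9.81×0.3529) = 1.76, which is greater than 1, so the flow is supercritical.

supercritical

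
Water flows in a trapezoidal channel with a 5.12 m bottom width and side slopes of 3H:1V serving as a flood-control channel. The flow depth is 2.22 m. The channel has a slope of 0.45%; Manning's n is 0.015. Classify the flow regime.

supercritical

With bottom width b = 5.12 m and side slope z = 3: A = (b + zy)y = (5.12 + 3×2.22)×2.22 = 26.15 m²; P = b + 2y√(1+z²) = 5.12 + 2×2.22×3.162 = 19.16 m.
Hydraulic radius R = A/P = 26.15/19.16 = 1.365 m.
V = (1/n) R^(2/3) √S = (1/0.015) × 1.365^(2/3) × √0.0045 = 5.503 m/s. Hydraulic depth D_h = A/T = 26.15/18.44 = 1.418 m.
Froude number Fr = V/√(g·D_h) = 5.503/√(9.81×1.418) = 1.48, which is greater than 1, so the flow is supercritical.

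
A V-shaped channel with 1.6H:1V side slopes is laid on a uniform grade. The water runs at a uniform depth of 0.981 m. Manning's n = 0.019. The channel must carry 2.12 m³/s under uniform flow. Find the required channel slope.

S = 0.0022

For a triangular section with side slope z = 1.6: A = zy² = 1.6×0.981² = 1.54 m²; P = 2y√(1+z²) = 2×0.981×1.887 = 3.702 m.
Hydraulic radius R = A/P = 1.54/3.702 = 0.4159 m.
From Manning's equation, S = [nQ / (1 A R^(2/3))]² = [0.019 × 2.12 / (1 × 1.54 × 0.4159^(2/3))]² = 0.0022.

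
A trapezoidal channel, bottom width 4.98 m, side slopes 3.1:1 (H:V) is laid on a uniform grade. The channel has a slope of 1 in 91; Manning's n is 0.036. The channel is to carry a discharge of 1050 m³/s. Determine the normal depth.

y_n = 6.41 m

Manning's equation rearranged: A R^(2/3) = nQ / (1·√S) = 0.036 × 1050 / (√0.01099) = 360.6.
Try y = 7.98 m: A R^(2/3) = 613.7 — too large.
Try y = 4.7 m: A R^(2/3) = 172.9 — too small.
Try y = 6.41 m: A R^(2/3) = 360.8 — ≈ 360.6.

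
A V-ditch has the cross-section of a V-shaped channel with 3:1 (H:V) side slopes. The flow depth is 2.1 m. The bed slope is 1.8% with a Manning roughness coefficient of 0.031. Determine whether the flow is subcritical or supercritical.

supercritical

For a triangular section with side slope z = 3: A = zy² = 3×2.1² = 13.23 m²; P = 2y√(1+z²) = 2×2.1×3.162 = 13.28 m.
Hydraulic radius R = A/P = 13.23/13.28 = 0.9961 m.
V = (1/n) R^(2/3) √S = (1/0.031) × 0.9961^(2/3) × √0.018 = 4.317 m/s. Hydraulic depth D_h = A/T = 13.23/12.6 = 1.05 m.
Froude number Fr = V/√(g·D_h) = 4.317/√(9.81×1.05) = 1.34, which is greater than 1, so the flow is supercritical.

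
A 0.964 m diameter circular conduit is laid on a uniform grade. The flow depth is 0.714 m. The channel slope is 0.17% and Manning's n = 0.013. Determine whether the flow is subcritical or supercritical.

For a circular section of diameter D = 0.964 m at depth y = 0.714 m, the central angle is θ = 2 arccos(1 − 2y/D) = 4.146 rad. Then A = (D²/8)(θ − sin θ) = 0.5796 m² and P = Dθ/2 = 1.998 m.
Hydraulic radius R = A/P = 0.5796/1.998 = 0.29 m.
V = (1/n) R^(2/3) √S = (1/0.013) × 0.29^(2/3) × √0.0017 = 1.39 m/s. Hydraulic depth D_h = A/T = 0.5796/0.845 = 0.686 m.
Froude number Fr = V/√(g·D_h) = 1.39/√(9.81×0.686) = 0.536, which is less than 1, so the flow is subcritical.

subcritical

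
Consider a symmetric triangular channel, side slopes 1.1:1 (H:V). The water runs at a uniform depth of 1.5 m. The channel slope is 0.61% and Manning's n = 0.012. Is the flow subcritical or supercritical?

For a triangular section with side slope z = 1.1: A = zy² = 1.1×1.5² = 2.475 m²; P = 2y√(1+z²) = 2×1.5×1.487 = 4.46 m.
Hydraulic radius R = A/P = 2.475/4.46 = 0.555 m.
V = (1/n) R^(2/3) √S = (1/0.012) × 0.555^(2/3) × √0.0061 = 4.395 m/s. Hydraulic depth D_h = A/T = 2.475/3.3 = 0.75 m.
Froude number Fr = V/√(g·D_h) = 4.395/√(9.81×0.75) = 1.62, which is greater than 1, so the flow is supercritical.

supercritical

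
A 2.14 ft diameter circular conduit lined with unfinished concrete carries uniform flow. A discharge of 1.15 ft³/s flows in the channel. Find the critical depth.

y_c = 0.363 ft

At critical depth, Q² T / (g A³) = 1, i.e. A³/T = Q²/g = 1.15²/32.2 = 0.04107.
Trying y = 0.296 ft: A³/T = 0.01841 — low.
Trying y = 0.402 ft: A³/T = 0.06136 — high.
Trying y = 0.363 ft: A³/T = 0.0411 — close enough.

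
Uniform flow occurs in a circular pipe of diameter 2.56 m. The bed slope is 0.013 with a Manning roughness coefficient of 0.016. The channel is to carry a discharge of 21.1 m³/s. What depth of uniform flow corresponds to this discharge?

Manning's equation rearranged: A R^(2/3) = nQ / (1·√S) = 0.016 × 21.1 / (√0.013) = 2.961.
At y = 1.46 m: A R^(2/3) = 2.373 — short.
At y = 1.88 m: A R^(2/3) = 3.4 — over.
At y = 1.69 m: A R^(2/3) = 2.956 — matches.

y_n = 1.69 m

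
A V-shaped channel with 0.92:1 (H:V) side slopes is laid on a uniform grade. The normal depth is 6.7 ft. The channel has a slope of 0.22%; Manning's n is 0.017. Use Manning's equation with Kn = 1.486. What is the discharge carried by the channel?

Q = 292 ft³/s

For a triangular section with side slope z = 0.92: A = zy² = 0.92×6.7² = 41.3 ft²; P = 2y√(1+z²) = 2×6.7×1.359 = 18.21 ft.
Hydraulic radius R = A/P = 41.3/18.21 = 2.268 ft.
Manning's equation: Q = (1.486/n) A R^(2/3) S^(1/2) = (1.486/0.017) × 41.3 × 2.268^(2/3) × 0.0022^(1/2) = 292 ft³/s.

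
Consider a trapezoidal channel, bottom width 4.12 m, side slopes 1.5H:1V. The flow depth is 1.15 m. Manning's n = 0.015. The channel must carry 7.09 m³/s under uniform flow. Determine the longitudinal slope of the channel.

S = 0.00033

With bottom width b = 4.12 m and side slope z = 1.5: A = (b + zy)y = (4.12 + 1.5×1.15)×1.15 = 6.722 m²; P = b + 2y√(1+z²) = 4.12 + 2×1.15×1.803 = 8.266 m.
Hydraulic radius R = A/P = 6.722/8.266 = 0.8131 m.
From Manning's equation, S = [nQ / (1 A R^(2/3))]² = [0.015 × 7.09 / (1 × 6.722 × 0.8131^(2/3))]² = 0.00033.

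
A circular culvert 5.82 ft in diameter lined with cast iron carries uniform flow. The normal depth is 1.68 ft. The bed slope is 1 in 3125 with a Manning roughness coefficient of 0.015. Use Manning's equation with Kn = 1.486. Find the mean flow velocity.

For a circular section of diameter D = 5.82 ft at depth y = 1.68 ft, the central angle is θ = 2 arccos(1 − 2y/D) = 2.269 rad. Then A = (D²/8)(θ − sin θ) = 6.362 ft² and P = Dθ/2 = 6.602 ft.
Hydraulic radius R = A/P = 6.362/6.602 = 0.9637 ft.
From Manning's equation, V = (1.486/n) R^(2/3) S^(1/2) = (1.486/0.015) × 0.9637^(2/3) × 0.00032^(1/2) = 1.73 ft/s.

V = 1.73 ft/s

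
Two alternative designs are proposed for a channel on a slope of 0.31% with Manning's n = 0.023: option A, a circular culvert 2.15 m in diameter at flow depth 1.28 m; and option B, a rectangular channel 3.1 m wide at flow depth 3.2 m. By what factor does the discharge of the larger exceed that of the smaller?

6.41

Channel A: For a circular section of diameter D = 2.15 m at depth y = 1.28 m, the central angle is θ = 2 arccos(1 − 2y/D) = 3.525 rad. Then A = (D²/8)(θ − sin θ) = 2.253 m² and P = Dθ/2 = 3.79 m. Hydraulic radius R = A/P = 2.253/3.79 = 0.5946 m. Q_A = (1/0.023)·2.253·0.5946^(2/3)·√0.0031 = 3.857 m³/s.
Channel B: Flow area A = b·y = 3.1 × 3.2 = 9.92 m². Wetted perimeter P = b + 2y = 3.1 + 2×3.2 = 9.5 m. Hydraulic radius R = A/P = 9.92/9.5 = 1.044 m. Q_B = (1/0.023)·9.92·1.044^(2/3)·√0.0031 = 24.72 m³/s.
The larger discharge is 24.72 m³/s and the smaller is 3.857 m³/s; the ratio is 6.41.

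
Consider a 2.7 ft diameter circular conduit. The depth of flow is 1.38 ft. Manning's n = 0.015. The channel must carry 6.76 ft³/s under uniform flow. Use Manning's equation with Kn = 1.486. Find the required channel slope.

For a circular section of diameter D = 2.7 ft at depth y = 1.38 ft, the central angle is θ = 2 arccos(1 − 2y/D) = 3.186 rad. Then A = (D²/8)(θ − sin θ) = 2.944 ft² and P = Dθ/2 = 4.301 ft.
Hydraulic radius R = A/P = 2.944/4.301 = 0.6844 ft.
From Manning's equation, S = [nQ / (1.486 A R^(2/3))]² = [0.015 × 6.76 / (1.486 × 2.944 × 0.6844^(2/3))]² = 0.000891.

S = 0.000891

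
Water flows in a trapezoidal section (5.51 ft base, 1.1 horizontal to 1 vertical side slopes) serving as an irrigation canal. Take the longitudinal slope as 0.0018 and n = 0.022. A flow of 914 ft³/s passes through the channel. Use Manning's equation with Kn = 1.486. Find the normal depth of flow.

Manning's equation rearranged: A R^(2/3) = nQ / (1.486·√S) = 0.022 × 914 / (1.486 × √0.0018) = 318.9.
Try y = 6.84 ft: A R^(2/3) = 203.5 — short.
Try y = 8.44 ft: A R^(2/3) = 318.8 — close enough.

y_n = 8.44 ft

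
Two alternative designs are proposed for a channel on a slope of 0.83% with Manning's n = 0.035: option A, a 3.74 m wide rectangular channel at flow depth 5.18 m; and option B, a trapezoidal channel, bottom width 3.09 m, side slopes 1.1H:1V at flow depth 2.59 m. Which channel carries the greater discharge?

Channel A: Flow area A = b·y = 3.74 × 5.18 = 19.37 m². Wetted perimeter P = b + 2y = 3.74 + 2×5.18 = 14.1 m. Hydraulic radius R = A/P = 19.37/14.1 = 1.374 m. Q_A = (1/0.035)·19.37·1.374^(2/3)·√0.0083 = 62.32 m³/s.
Channel B: With bottom width b = 3.09 m and side slope z = 1.1: A = (b + zy)y = (3.09 + 1.1×2.59)×2.59 = 15.38 m²; P = b + 2y√(1+z²) = 3.09 + 2×2.59×1.487 = 10.79 m. Hydraulic radius R = A/P = 15.38/10.79 = 1.425 m. Q_B = (1/0.035)·15.38·1.425^(2/3)·√0.0083 = 50.71 m³/s.
Q_A = 62.32 m³/s vs Q_B = 50.71 m³/s, so channel A carries more.

channel A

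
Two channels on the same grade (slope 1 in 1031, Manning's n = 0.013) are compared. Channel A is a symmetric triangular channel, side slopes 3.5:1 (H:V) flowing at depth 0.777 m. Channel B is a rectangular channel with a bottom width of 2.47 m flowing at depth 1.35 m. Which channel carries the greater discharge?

Channel A: For a triangular section with side slope z = 3.5: A = zy² = 3.5×0.777² = 2.113 m²; P = 2y√(1+z²) = 2×0.777×3.64 = 5.657 m. Hydraulic radius R = A/P = 2.113/5.657 = 0.3736 m. Q_A = (1/0.013)·2.113·0.3736^(2/3)·√0.0009699 = 2.626 m³/s.
Channel B: Flow area A = b·y = 2.47 × 1.35 = 3.335 m². Wetted perimeter P = b + 2y = 2.47 + 2×1.35 = 5.17 m. Hydraulic radius R = A/P = 3.335/5.17 = 0.645 m. Q_B = (1/0.013)·3.335·0.645^(2/3)·√0.0009699 = 5.963 m³/s.
Q_A = 2.626 m³/s vs Q_B = 5.963 m³/s, so channel B carries more.

channel B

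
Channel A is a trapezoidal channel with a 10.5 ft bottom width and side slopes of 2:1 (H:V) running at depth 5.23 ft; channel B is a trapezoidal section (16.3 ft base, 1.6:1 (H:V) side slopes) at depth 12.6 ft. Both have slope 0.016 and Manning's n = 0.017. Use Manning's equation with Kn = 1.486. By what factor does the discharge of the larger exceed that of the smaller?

7.14

Channel A: With bottom width b = 10.5 ft and side slope z = 2: A = (b + zy)y = (10.5 + 2×5.23)×5.23 = 109.6 ft²; P = b + 2y√(1+z²) = 10.5 + 2×5.23×2.236 = 33.89 ft. Hydraulic radius R = A/P = 109.6/33.89 = 3.235 ft. Q_A = (1.486/0.017)·109.6·3.235^(2/3)·√0.016 = 2651 ft³/s.
Channel B: With bottom width b = 16.3 ft and side slope z = 1.6: A = (b + zy)y = (16.3 + 1.6×12.6)×12.6 = 459.4 ft²; P = b + 2y√(1+z²) = 16.3 + 2×12.6×1.887 = 63.85 ft. Hydraulic radius R = A/P = 459.4/63.85 = 7.195 ft. Q_B = (1.486/0.017)·459.4·7.195^(2/3)·√0.016 = 18930 ft³/s.
The larger discharge is 18930 ft³/s and the smaller is 2651 ft³/s; the ratio is 7.14.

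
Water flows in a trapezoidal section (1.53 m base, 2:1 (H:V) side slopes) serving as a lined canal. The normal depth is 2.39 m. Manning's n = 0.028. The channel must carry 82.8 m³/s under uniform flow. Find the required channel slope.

With bottom width b = 1.53 m and side slope z = 2: A = (b + zy)y = (1.53 + 2×2.39)×2.39 = 15.08 m²; P = b + 2y√(1+z²) = 1.53 + 2×2.39×2.236 = 12.22 m.
Hydraulic radius R = A/P = 15.08/12.22 = 1.234 m.
From Manning's equation, S = [nQ / (1 A R^(2/3))]² = [0.028 × 82.8 / (1 × 15.08 × 1.234^(2/3))]² = 0.0179.

S = 0.0179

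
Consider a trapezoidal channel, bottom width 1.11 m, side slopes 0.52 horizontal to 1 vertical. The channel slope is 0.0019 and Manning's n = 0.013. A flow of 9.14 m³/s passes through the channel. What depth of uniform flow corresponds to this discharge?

y_n = 1.73 m

Manning's equation rearranged: A R^(2/3) = nQ / (1·√S) = 0.013 × 9.14 / (√0.0019) = 2.726.
Trying y = 1.97 m: A R^(2/3) = 3.494 — high.
Trying y = 1.24 m: A R^(2/3) = 1.473 — low.
Trying y = 1.73 m: A R^(2/3) = 2.725 — ≈ 2.726.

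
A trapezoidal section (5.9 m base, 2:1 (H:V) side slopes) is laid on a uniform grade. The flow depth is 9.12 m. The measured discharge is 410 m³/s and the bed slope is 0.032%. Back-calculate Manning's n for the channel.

n = 0.027

With bottom width b = 5.9 m and side slope z = 2: A = (b + zy)y = (5.9 + 2×9.12)×9.12 = 220.2 m²; P = b + 2y√(1+z²) = 5.9 + 2×9.12×2.236 = 46.69 m.
Hydraulic radius R = A/P = 220.2/46.69 = 4.716 m.
Rearranging Manning's equation: n = (1/Q) A R^(2/3) S^(1/2) = (1/410) × 220.2 × 4.716^(2/3) × √0.00032 = 0.027.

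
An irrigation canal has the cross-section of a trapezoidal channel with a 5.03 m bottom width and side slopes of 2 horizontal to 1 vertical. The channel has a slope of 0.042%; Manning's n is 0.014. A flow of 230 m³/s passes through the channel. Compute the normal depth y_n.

y_n = 5.15 m

Manning's equation rearranged: A R^(2/3) = nQ / (1·√S) = 0.014 × 230 / (√0.00042) = 157.1.
At y = 4.06 m: A R^(2/3) = 93.09 — too small.
At y = 6.33 m: A R^(2/3) = 251.1 — too large.
At y = 5.15 m: A R^(2/3) = 157.3 — ≈ 157.1.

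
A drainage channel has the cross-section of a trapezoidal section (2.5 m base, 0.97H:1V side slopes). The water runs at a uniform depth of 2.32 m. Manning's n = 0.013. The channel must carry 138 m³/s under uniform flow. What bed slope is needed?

S = 0.0201

With bottom width b = 2.5 m and side slope z = 0.97: A = (b + zy)y = (2.5 + 0.97×2.32)×2.32 = 11.02 m²; P = b + 2y√(1+z²) = 2.5 + 2×2.32×1.393 = 8.964 m.
Hydraulic radius R = A/P = 11.02/8.964 = 1.229 m.
From Manning's equation, S = [nQ / (1 A R^(2/3))]² = [0.013 × 138 / (1 × 11.02 × 1.229^(2/3))]² = 0.0201.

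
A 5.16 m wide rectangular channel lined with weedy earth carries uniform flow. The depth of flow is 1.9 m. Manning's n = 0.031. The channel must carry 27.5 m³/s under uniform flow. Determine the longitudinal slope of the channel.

Flow area A = b·y = 5.16 × 1.9 = 9.804 m². Wetted perimeter P = b + 2y = 5.16 + 2×1.9 = 8.96 m.
Hydraulic radius R = A/P = 9.804/8.96 = 1.094 m.
From Manning's equation, S = [nQ / (1 A R^(2/3))]² = [0.031 × 27.5 / (1 × 9.804 × 1.094^(2/3))]² = 0.00671.

S = 0.00671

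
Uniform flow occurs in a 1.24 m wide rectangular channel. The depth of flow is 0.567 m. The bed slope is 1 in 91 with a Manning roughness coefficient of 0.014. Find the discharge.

Q = 2.34 m³/s

Flow area A = b·y = 1.24 × 0.567 = 0.7031 m². Wetted perimeter P = b + 2y = 1.24 + 2×0.567 = 2.374 m.
Hydraulic radius R = A/P = 0.7031/2.374 = 0.2962 m.
Manning's equation: Q = (1/n) A R^(2/3) S^(1/2) = (1/0.014) × 0.7031 × 0.2962^(2/3) × 0.01099^(1/2) = 2.34 m³/s.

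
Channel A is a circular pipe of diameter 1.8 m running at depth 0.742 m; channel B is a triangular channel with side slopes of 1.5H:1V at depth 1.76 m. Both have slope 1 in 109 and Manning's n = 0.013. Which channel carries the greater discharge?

channel B

Channel A: For a circular section of diameter D = 1.8 m at depth y = 0.742 m, the central angle is θ = 2 arccos(1 − 2y/D) = 2.789 rad. Then A = (D²/8)(θ − sin θ) = 0.9894 m² and P = Dθ/2 = 2.51 m. Hydraulic radius R = A/P = 0.9894/2.51 = 0.3942 m. Q_A = (1/0.013)·0.9894·0.3942^(2/3)·√0.009174 = 3.919 m³/s.
Channel B: For a triangular section with side slope z = 1.5: A = zy² = 1.5×1.76² = 4.646 m²; P = 2y√(1+z²) = 2×1.76×1.803 = 6.346 m. Hydraulic radius R = A/P = 4.646/6.346 = 0.7322 m. Q_B = (1/0.013)·4.646·0.7322^(2/3)·√0.009174 = 27.81 m³/s.
Q_A = 3.919 m³/s vs Q_B = 27.81 m³/s, so channel B carries more.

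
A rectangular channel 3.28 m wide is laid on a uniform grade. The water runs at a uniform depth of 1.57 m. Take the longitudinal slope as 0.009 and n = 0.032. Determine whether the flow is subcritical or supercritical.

Flow area A = b·y = 3.28 × 1.57 = 5.15 m². Wetted perimeter P = b + 2y = 3.28 + 2×1.57 = 6.42 m.
Hydraulic radius R = A/P = 5.15/6.42 = 0.8021 m.
V = (1/n) R^(2/3) √S = (1/0.032) × 0.8021^(2/3) × √0.009 = 2.559 m/s. Hydraulic depth D_h = A/T = 5.15/3.28 = 1.57 m.
Froude number Fr = V/√(g·D_h) = 2.559/√(9.81×1.57) = 0.652, which is less than 1, so the flow is subcritical.

subcritical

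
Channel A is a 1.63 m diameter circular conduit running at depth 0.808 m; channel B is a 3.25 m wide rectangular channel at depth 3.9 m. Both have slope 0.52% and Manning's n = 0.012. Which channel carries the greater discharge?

Channel A: For a circular section of diameter D = 1.63 m at depth y = 0.808 m, the central angle is θ = 2 arccos(1 − 2y/D) = 3.124 rad. Then A = (D²/8)(θ − sin θ) = 1.032 m² and P = Dθ/2 = 2.546 m. Hydraulic radius R = A/P = 1.032/2.546 = 0.4053 m. Q_A = (1/0.012)·1.032·0.4053^(2/3)·√0.0052 = 3.396 m³/s.
Channel B: Flow area A = b·y = 3.25 × 3.9 = 12.67 m². Wetted perimeter P = b + 2y = 3.25 + 2×3.9 = 11.05 m. Hydraulic radius R = A/P = 12.67/11.05 = 1.147 m. Q_B = (1/0.012)·12.67·1.147^(2/3)·√0.0052 = 83.46 m³/s.
Q_A = 3.396 m³/s vs Q_B = 83.46 m³/s, so channel B carries more.

channel B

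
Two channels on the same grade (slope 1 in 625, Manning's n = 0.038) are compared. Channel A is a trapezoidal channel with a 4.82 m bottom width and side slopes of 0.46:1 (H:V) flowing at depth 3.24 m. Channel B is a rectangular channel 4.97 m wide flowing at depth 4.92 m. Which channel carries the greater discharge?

channel B

Channel A: With bottom width b = 4.82 m and side slope z = 0.46: A = (b + zy)y = (4.82 + 0.46×3.24)×3.24 = 20.45 m²; P = b + 2y√(1+z²) = 4.82 + 2×3.24×1.101 = 11.95 m. Hydraulic radius R = A/P = 20.45/11.95 = 1.711 m. Q_A = (1/0.038)·20.45·1.711^(2/3)·√0.0016 = 30.78 m³/s.
Channel B: Flow area A = b·y = 4.97 × 4.92 = 24.45 m². Wetted perimeter P = b + 2y = 4.97 + 2×4.92 = 14.81 m. Hydraulic radius R = A/P = 24.45/14.81 = 1.651 m. Q_B = (1/0.038)·24.45·1.651^(2/3)·√0.0016 = 35.96 m³/s.
Q_A = 30.78 m³/s vs Q_B = 35.96 m³/s, so channel B carries more.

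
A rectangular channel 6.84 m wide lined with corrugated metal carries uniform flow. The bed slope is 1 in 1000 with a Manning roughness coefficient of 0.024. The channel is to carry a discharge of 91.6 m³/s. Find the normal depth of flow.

Manning's equation rearranged: A R^(2/3) = nQ / (1·√S) = 0.024 × 91.6 / (√0.001) = 69.52.
Trying y = 5.36 m: A R^(2/3) = 59.89 — short.
Trying y = 6.04 m: A R^(2/3) = 69.54 — close enough.

y_n = 6.04 m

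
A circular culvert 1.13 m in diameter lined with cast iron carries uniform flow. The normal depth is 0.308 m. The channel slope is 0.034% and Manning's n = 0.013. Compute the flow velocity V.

V = 0.449 m/s

For a circular section of diameter D = 1.13 m at depth y = 0.308 m, the central angle is θ = 2 arccos(1 − 2y/D) = 2.197 rad. Then A = (D²/8)(θ − sin θ) = 0.2214 m² and P = Dθ/2 = 1.241 m.
Hydraulic radius R = A/P = 0.2214/1.241 = 0.1783 m.
From Manning's equation, V = (1/n) R^(2/3) S^(1/2) = (1/0.013) × 0.1783^(2/3) × 0.00034^(1/2) = 0.449 m/s.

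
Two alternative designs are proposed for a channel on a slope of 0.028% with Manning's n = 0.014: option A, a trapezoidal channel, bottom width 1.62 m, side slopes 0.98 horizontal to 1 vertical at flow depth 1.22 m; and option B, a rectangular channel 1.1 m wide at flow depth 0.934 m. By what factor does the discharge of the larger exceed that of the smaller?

Channel A: With bottom width b = 1.62 m and side slope z = 0.98: A = (b + zy)y = (1.62 + 0.98×1.22)×1.22 = 3.435 m²; P = b + 2y√(1+z²) = 1.62 + 2×1.22×1.4 = 5.036 m. Hydraulic radius R = A/P = 3.435/5.036 = 0.682 m. Q_A = (1/0.014)·3.435·0.682^(2/3)·√0.00028 = 3.181 m³/s.
Channel B: Flow area A = b·y = 1.1 × 0.934 = 1.027 m². Wetted perimeter P = b + 2y = 1.1 + 2×0.934 = 2.968 m. Hydraulic radius R = A/P = 1.027/2.968 = 0.3462 m. Q_B = (1/0.014)·1.027·0.3462^(2/3)·√0.00028 = 0.6054 m³/s.
The larger discharge is 3.181 m³/s and the smaller is 0.6054 m³/s; the ratio is 5.25.

5.25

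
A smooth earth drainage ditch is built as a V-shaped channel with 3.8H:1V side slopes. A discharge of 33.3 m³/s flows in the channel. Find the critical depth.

y_c = 1.73 m

At critical depth, Q² T / (g A³) = 1, i.e. A³/T = Q²/g = 33.3²/9.81 = 113.
Try y = 1.98 m: A³/T = 219.7 — too large.
Try y = 1.28 m: A³/T = 24.81 — too small.
Try y = 1.73 m: A³/T = 111.9 — matches.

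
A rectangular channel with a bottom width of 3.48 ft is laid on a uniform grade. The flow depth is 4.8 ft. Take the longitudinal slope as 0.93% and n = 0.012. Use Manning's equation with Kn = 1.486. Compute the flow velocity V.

V = 14.1 ft/s

Flow area A = b·y = 3.48 × 4.8 = 16.7 ft². Wetted perimeter P = b + 2y = 3.48 + 2×4.8 = 13.08 ft.
Hydraulic radius R = A/P = 16.7/13.08 = 1.277 ft.
From Manning's equation, V = (1.486/n) R^(2/3) S^(1/2) = (1.486/0.012) × 1.277^(2/3) × 0.0093^(1/2) = 14.1 ft/s.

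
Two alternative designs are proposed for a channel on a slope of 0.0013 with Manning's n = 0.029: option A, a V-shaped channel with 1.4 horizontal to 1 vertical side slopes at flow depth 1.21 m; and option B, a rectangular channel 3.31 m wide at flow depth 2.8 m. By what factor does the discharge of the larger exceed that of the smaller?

Channel A: For a triangular section with side slope z = 1.4: A = zy² = 1.4×1.21² = 2.05 m²; P = 2y√(1+z²) = 2×1.21×1.72 = 4.164 m. Hydraulic radius R = A/P = 2.05/4.164 = 0.4923 m. Q_A = (1/0.029)·2.05·0.4923^(2/3)·√0.0013 = 1.589 m³/s.
Channel B: Flow area A = b·y = 3.31 × 2.8 = 9.268 m². Wetted perimeter P = b + 2y = 3.31 + 2×2.8 = 8.91 m. Hydraulic radius R = A/P = 9.268/8.91 = 1.04 m. Q_B = (1/0.029)·9.268·1.04^(2/3)·√0.0013 = 11.83 m³/s.
The larger discharge is 11.83 m³/s and the smaller is 1.589 m³/s; the ratio is 7.45.

7.45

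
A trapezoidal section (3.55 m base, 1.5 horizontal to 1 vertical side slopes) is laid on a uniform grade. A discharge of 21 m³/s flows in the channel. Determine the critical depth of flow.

At critical depth, Q² T / (g A³) = 1, i.e. A³/T = Q²/g = 21²/9.81 = 44.95.
At y = 0.988 m: A³/T = 18.86 — short.
At y = 1.48 m: A³/T = 77.94 — over.
At y = 1.27 m: A³/T = 45.18 — ≈ 44.95.

y_c = 1.27 m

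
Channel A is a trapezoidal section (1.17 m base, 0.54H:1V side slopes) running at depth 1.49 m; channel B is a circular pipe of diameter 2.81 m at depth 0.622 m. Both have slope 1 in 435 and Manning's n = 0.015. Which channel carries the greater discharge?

channel A

Channel A: With bottom width b = 1.17 m and side slope z = 0.54: A = (b + zy)y = (1.17 + 0.54×1.49)×1.49 = 2.942 m²; P = b + 2y√(1+z²) = 1.17 + 2×1.49×1.136 = 4.557 m. Hydraulic radius R = A/P = 2.942/4.557 = 0.6457 m. Q_A = (1/0.015)·2.942·0.6457^(2/3)·√0.002299 = 7.025 m³/s.
Channel B: For a circular section of diameter D = 2.81 m at depth y = 0.622 m, the central angle is θ = 2 arccos(1 − 2y/D) = 1.959 rad. Then A = (D²/8)(θ − sin θ) = 1.02 m² and P = Dθ/2 = 2.753 m. Hydraulic radius R = A/P = 1.02/2.753 = 0.3707 m. Q_B = (1/0.015)·1.02·0.3707^(2/3)·√0.002299 = 1.683 m³/s.
Q_A = 7.025 m³/s vs Q_B = 1.683 m³/s, so channel A carries more.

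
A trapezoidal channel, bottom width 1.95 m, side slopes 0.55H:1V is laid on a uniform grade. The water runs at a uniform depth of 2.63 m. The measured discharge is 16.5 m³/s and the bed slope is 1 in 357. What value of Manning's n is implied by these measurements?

n = 0.031

With bottom width b = 1.95 m and side slope z = 0.55: A = (b + zy)y = (1.95 + 0.55×2.63)×2.63 = 8.933 m²; P = b + 2y√(1+z²) = 1.95 + 2×2.63×1.141 = 7.953 m.
Hydraulic radius R = A/P = 8.933/7.953 = 1.123 m.
Rearranging Manning's equation: n = (1/Q) A R^(2/3) S^(1/2) = (1/16.5) × 8.933 × 1.123^(2/3) × √0.002801 = 0.031.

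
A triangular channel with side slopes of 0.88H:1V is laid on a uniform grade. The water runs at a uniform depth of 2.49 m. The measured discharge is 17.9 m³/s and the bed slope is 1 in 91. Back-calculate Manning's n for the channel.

n = 0.028

For a triangular section with side slope z = 0.88: A = zy² = 0.88×2.49² = 5.456 m²; P = 2y√(1+z²) = 2×2.49×1.332 = 6.634 m.
Hydraulic radius R = A/P = 5.456/6.634 = 0.8225 m.
Rearranging Manning's equation: n = (1/Q) A R^(2/3) S^(1/2) = (1/17.9) × 5.456 × 0.8225^(2/3) × √0.01099 = 0.028.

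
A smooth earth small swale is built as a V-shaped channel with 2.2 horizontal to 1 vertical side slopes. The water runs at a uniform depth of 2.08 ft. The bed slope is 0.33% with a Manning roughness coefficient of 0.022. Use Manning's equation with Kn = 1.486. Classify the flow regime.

subcritical

For a triangular section with side slope z = 2.2: A = zy² = 2.2×2.08² = 9.518 ft²; P = 2y√(1+z²) = 2×2.08×2.417 = 10.05 ft.
Hydraulic radius R = A/P = 9.518/10.05 = 0.9468 ft.
V = (1.486/n) R^(2/3) √S = (1.486/0.022) × 0.9468^(2/3) × √0.0033 = 3.741 ft/s. Hydraulic depth D_h = A/T = 9.518/9.152 = 1.04 ft.
Froude number Fr = V/√(g·D_h) = 3.741/√(32.2×1.04) = 0.647, which is less than 1, so the flow is subcritical.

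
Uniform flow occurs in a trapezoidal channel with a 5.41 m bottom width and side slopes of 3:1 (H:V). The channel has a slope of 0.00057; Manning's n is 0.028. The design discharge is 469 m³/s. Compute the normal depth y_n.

Manning's equation rearranged: A R^(2/3) = nQ / (1·√S) = 0.028 × 469 / (√0.00057) = 550.
Try y = 8.91 m: A R^(2/3) = 796.3 — over.
Try y = 6.82 m: A R^(2/3) = 417.1 — short.
Try y = 7.65 m: A R^(2/3) = 549.7 — matches.

y_n = 7.65 m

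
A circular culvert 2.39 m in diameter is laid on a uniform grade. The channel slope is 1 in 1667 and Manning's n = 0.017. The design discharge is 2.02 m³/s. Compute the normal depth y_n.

y_n = 1.11 m

Manning's equation rearranged: A R^(2/3) = nQ / (1·√S) = 0.017 × 2.02 / (√0.0005999) = 1.402.
Try y = 0.936 m: A R^(2/3) = 1.032 — too small.
Try y = 1.35 m: A R^(2/3) = 1.946 — too large.
Try y = 1.11 m: A R^(2/3) = 1.401 — close enough.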